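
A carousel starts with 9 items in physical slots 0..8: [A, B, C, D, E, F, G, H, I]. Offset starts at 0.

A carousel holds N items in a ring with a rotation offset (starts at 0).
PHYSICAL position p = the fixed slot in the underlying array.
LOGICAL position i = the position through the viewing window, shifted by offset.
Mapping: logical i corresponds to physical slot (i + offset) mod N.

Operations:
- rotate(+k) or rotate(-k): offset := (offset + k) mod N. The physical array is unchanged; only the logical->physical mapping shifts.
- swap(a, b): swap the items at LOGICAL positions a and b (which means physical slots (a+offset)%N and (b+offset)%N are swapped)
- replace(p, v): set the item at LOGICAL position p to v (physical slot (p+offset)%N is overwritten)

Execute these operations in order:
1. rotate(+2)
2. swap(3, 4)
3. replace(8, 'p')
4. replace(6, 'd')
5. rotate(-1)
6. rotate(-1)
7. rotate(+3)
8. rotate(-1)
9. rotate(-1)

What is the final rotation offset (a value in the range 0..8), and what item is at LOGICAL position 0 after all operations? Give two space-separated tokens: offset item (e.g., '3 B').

Answer: 1 p

Derivation:
After op 1 (rotate(+2)): offset=2, physical=[A,B,C,D,E,F,G,H,I], logical=[C,D,E,F,G,H,I,A,B]
After op 2 (swap(3, 4)): offset=2, physical=[A,B,C,D,E,G,F,H,I], logical=[C,D,E,G,F,H,I,A,B]
After op 3 (replace(8, 'p')): offset=2, physical=[A,p,C,D,E,G,F,H,I], logical=[C,D,E,G,F,H,I,A,p]
After op 4 (replace(6, 'd')): offset=2, physical=[A,p,C,D,E,G,F,H,d], logical=[C,D,E,G,F,H,d,A,p]
After op 5 (rotate(-1)): offset=1, physical=[A,p,C,D,E,G,F,H,d], logical=[p,C,D,E,G,F,H,d,A]
After op 6 (rotate(-1)): offset=0, physical=[A,p,C,D,E,G,F,H,d], logical=[A,p,C,D,E,G,F,H,d]
After op 7 (rotate(+3)): offset=3, physical=[A,p,C,D,E,G,F,H,d], logical=[D,E,G,F,H,d,A,p,C]
After op 8 (rotate(-1)): offset=2, physical=[A,p,C,D,E,G,F,H,d], logical=[C,D,E,G,F,H,d,A,p]
After op 9 (rotate(-1)): offset=1, physical=[A,p,C,D,E,G,F,H,d], logical=[p,C,D,E,G,F,H,d,A]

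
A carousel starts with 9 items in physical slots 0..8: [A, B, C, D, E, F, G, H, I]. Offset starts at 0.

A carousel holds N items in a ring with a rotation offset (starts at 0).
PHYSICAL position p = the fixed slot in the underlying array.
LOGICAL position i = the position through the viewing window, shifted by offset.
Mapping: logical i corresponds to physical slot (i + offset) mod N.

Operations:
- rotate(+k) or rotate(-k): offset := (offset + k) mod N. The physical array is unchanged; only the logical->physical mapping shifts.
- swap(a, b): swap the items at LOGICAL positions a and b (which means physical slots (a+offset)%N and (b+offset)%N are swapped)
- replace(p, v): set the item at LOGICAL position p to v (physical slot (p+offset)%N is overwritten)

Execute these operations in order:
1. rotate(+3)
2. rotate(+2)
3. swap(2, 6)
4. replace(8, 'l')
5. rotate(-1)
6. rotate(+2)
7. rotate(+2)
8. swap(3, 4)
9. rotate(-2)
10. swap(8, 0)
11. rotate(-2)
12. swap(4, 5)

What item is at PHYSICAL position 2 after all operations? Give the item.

Answer: D

Derivation:
After op 1 (rotate(+3)): offset=3, physical=[A,B,C,D,E,F,G,H,I], logical=[D,E,F,G,H,I,A,B,C]
After op 2 (rotate(+2)): offset=5, physical=[A,B,C,D,E,F,G,H,I], logical=[F,G,H,I,A,B,C,D,E]
After op 3 (swap(2, 6)): offset=5, physical=[A,B,H,D,E,F,G,C,I], logical=[F,G,C,I,A,B,H,D,E]
After op 4 (replace(8, 'l')): offset=5, physical=[A,B,H,D,l,F,G,C,I], logical=[F,G,C,I,A,B,H,D,l]
After op 5 (rotate(-1)): offset=4, physical=[A,B,H,D,l,F,G,C,I], logical=[l,F,G,C,I,A,B,H,D]
After op 6 (rotate(+2)): offset=6, physical=[A,B,H,D,l,F,G,C,I], logical=[G,C,I,A,B,H,D,l,F]
After op 7 (rotate(+2)): offset=8, physical=[A,B,H,D,l,F,G,C,I], logical=[I,A,B,H,D,l,F,G,C]
After op 8 (swap(3, 4)): offset=8, physical=[A,B,D,H,l,F,G,C,I], logical=[I,A,B,D,H,l,F,G,C]
After op 9 (rotate(-2)): offset=6, physical=[A,B,D,H,l,F,G,C,I], logical=[G,C,I,A,B,D,H,l,F]
After op 10 (swap(8, 0)): offset=6, physical=[A,B,D,H,l,G,F,C,I], logical=[F,C,I,A,B,D,H,l,G]
After op 11 (rotate(-2)): offset=4, physical=[A,B,D,H,l,G,F,C,I], logical=[l,G,F,C,I,A,B,D,H]
After op 12 (swap(4, 5)): offset=4, physical=[I,B,D,H,l,G,F,C,A], logical=[l,G,F,C,A,I,B,D,H]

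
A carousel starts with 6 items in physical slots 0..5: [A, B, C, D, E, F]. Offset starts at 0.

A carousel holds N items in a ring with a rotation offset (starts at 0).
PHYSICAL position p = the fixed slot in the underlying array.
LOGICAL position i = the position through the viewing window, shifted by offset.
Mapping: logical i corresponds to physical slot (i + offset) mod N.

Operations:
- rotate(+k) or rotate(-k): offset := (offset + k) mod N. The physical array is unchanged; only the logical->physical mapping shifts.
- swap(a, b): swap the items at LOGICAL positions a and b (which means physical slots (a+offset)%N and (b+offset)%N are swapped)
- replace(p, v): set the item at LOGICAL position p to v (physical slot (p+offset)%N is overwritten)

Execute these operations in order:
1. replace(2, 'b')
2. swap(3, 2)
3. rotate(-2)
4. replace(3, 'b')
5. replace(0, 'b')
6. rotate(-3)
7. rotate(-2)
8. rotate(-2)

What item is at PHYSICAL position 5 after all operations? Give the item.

Answer: F

Derivation:
After op 1 (replace(2, 'b')): offset=0, physical=[A,B,b,D,E,F], logical=[A,B,b,D,E,F]
After op 2 (swap(3, 2)): offset=0, physical=[A,B,D,b,E,F], logical=[A,B,D,b,E,F]
After op 3 (rotate(-2)): offset=4, physical=[A,B,D,b,E,F], logical=[E,F,A,B,D,b]
After op 4 (replace(3, 'b')): offset=4, physical=[A,b,D,b,E,F], logical=[E,F,A,b,D,b]
After op 5 (replace(0, 'b')): offset=4, physical=[A,b,D,b,b,F], logical=[b,F,A,b,D,b]
After op 6 (rotate(-3)): offset=1, physical=[A,b,D,b,b,F], logical=[b,D,b,b,F,A]
After op 7 (rotate(-2)): offset=5, physical=[A,b,D,b,b,F], logical=[F,A,b,D,b,b]
After op 8 (rotate(-2)): offset=3, physical=[A,b,D,b,b,F], logical=[b,b,F,A,b,D]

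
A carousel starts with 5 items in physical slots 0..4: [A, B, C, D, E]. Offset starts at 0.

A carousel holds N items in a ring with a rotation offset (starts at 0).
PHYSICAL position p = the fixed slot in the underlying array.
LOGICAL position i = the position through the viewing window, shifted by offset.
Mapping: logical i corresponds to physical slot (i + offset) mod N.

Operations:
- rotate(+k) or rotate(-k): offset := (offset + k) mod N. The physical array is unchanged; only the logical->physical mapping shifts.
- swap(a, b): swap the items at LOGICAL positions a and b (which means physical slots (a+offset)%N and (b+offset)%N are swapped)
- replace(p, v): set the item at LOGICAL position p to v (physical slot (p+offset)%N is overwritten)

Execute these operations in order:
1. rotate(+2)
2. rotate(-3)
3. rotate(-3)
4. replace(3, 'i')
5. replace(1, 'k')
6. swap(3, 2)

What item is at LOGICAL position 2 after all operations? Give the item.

Answer: i

Derivation:
After op 1 (rotate(+2)): offset=2, physical=[A,B,C,D,E], logical=[C,D,E,A,B]
After op 2 (rotate(-3)): offset=4, physical=[A,B,C,D,E], logical=[E,A,B,C,D]
After op 3 (rotate(-3)): offset=1, physical=[A,B,C,D,E], logical=[B,C,D,E,A]
After op 4 (replace(3, 'i')): offset=1, physical=[A,B,C,D,i], logical=[B,C,D,i,A]
After op 5 (replace(1, 'k')): offset=1, physical=[A,B,k,D,i], logical=[B,k,D,i,A]
After op 6 (swap(3, 2)): offset=1, physical=[A,B,k,i,D], logical=[B,k,i,D,A]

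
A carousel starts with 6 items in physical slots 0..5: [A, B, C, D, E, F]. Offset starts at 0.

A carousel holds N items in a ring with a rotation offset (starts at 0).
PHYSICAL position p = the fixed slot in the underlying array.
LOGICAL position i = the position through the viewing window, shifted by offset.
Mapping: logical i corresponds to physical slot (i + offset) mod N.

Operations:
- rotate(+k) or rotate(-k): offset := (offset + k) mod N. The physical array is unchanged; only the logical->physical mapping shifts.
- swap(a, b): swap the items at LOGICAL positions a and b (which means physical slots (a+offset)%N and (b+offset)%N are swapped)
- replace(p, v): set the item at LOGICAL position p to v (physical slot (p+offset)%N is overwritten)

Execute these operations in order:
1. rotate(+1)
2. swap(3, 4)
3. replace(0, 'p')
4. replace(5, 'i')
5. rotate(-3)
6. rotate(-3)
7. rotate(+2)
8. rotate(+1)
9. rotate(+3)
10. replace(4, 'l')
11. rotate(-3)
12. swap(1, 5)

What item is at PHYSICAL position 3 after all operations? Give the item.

Answer: l

Derivation:
After op 1 (rotate(+1)): offset=1, physical=[A,B,C,D,E,F], logical=[B,C,D,E,F,A]
After op 2 (swap(3, 4)): offset=1, physical=[A,B,C,D,F,E], logical=[B,C,D,F,E,A]
After op 3 (replace(0, 'p')): offset=1, physical=[A,p,C,D,F,E], logical=[p,C,D,F,E,A]
After op 4 (replace(5, 'i')): offset=1, physical=[i,p,C,D,F,E], logical=[p,C,D,F,E,i]
After op 5 (rotate(-3)): offset=4, physical=[i,p,C,D,F,E], logical=[F,E,i,p,C,D]
After op 6 (rotate(-3)): offset=1, physical=[i,p,C,D,F,E], logical=[p,C,D,F,E,i]
After op 7 (rotate(+2)): offset=3, physical=[i,p,C,D,F,E], logical=[D,F,E,i,p,C]
After op 8 (rotate(+1)): offset=4, physical=[i,p,C,D,F,E], logical=[F,E,i,p,C,D]
After op 9 (rotate(+3)): offset=1, physical=[i,p,C,D,F,E], logical=[p,C,D,F,E,i]
After op 10 (replace(4, 'l')): offset=1, physical=[i,p,C,D,F,l], logical=[p,C,D,F,l,i]
After op 11 (rotate(-3)): offset=4, physical=[i,p,C,D,F,l], logical=[F,l,i,p,C,D]
After op 12 (swap(1, 5)): offset=4, physical=[i,p,C,l,F,D], logical=[F,D,i,p,C,l]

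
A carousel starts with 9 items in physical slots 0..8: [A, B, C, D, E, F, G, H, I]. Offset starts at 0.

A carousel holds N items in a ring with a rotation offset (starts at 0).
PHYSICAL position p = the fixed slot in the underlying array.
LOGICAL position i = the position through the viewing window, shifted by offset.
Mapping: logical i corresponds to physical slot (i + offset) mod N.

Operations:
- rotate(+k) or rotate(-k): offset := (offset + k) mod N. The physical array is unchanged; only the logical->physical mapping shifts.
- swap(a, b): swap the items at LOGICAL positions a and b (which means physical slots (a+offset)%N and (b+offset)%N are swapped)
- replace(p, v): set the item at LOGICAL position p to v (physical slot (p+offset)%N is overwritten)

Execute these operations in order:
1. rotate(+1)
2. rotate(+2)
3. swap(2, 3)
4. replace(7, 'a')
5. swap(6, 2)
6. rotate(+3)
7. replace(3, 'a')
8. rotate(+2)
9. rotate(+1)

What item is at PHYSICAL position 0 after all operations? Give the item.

Answer: a

Derivation:
After op 1 (rotate(+1)): offset=1, physical=[A,B,C,D,E,F,G,H,I], logical=[B,C,D,E,F,G,H,I,A]
After op 2 (rotate(+2)): offset=3, physical=[A,B,C,D,E,F,G,H,I], logical=[D,E,F,G,H,I,A,B,C]
After op 3 (swap(2, 3)): offset=3, physical=[A,B,C,D,E,G,F,H,I], logical=[D,E,G,F,H,I,A,B,C]
After op 4 (replace(7, 'a')): offset=3, physical=[A,a,C,D,E,G,F,H,I], logical=[D,E,G,F,H,I,A,a,C]
After op 5 (swap(6, 2)): offset=3, physical=[G,a,C,D,E,A,F,H,I], logical=[D,E,A,F,H,I,G,a,C]
After op 6 (rotate(+3)): offset=6, physical=[G,a,C,D,E,A,F,H,I], logical=[F,H,I,G,a,C,D,E,A]
After op 7 (replace(3, 'a')): offset=6, physical=[a,a,C,D,E,A,F,H,I], logical=[F,H,I,a,a,C,D,E,A]
After op 8 (rotate(+2)): offset=8, physical=[a,a,C,D,E,A,F,H,I], logical=[I,a,a,C,D,E,A,F,H]
After op 9 (rotate(+1)): offset=0, physical=[a,a,C,D,E,A,F,H,I], logical=[a,a,C,D,E,A,F,H,I]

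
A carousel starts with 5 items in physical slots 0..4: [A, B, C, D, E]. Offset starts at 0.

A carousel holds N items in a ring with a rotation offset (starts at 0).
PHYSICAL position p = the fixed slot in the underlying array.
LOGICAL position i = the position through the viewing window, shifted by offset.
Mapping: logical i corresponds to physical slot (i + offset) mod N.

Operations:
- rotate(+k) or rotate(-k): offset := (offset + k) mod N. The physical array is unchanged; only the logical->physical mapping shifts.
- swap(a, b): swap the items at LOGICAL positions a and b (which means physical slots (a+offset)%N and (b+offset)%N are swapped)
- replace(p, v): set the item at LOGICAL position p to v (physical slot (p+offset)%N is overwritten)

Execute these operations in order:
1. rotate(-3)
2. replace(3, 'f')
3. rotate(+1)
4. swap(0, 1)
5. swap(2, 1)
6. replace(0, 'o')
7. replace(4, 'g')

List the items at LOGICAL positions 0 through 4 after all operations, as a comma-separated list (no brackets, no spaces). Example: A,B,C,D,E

After op 1 (rotate(-3)): offset=2, physical=[A,B,C,D,E], logical=[C,D,E,A,B]
After op 2 (replace(3, 'f')): offset=2, physical=[f,B,C,D,E], logical=[C,D,E,f,B]
After op 3 (rotate(+1)): offset=3, physical=[f,B,C,D,E], logical=[D,E,f,B,C]
After op 4 (swap(0, 1)): offset=3, physical=[f,B,C,E,D], logical=[E,D,f,B,C]
After op 5 (swap(2, 1)): offset=3, physical=[D,B,C,E,f], logical=[E,f,D,B,C]
After op 6 (replace(0, 'o')): offset=3, physical=[D,B,C,o,f], logical=[o,f,D,B,C]
After op 7 (replace(4, 'g')): offset=3, physical=[D,B,g,o,f], logical=[o,f,D,B,g]

Answer: o,f,D,B,g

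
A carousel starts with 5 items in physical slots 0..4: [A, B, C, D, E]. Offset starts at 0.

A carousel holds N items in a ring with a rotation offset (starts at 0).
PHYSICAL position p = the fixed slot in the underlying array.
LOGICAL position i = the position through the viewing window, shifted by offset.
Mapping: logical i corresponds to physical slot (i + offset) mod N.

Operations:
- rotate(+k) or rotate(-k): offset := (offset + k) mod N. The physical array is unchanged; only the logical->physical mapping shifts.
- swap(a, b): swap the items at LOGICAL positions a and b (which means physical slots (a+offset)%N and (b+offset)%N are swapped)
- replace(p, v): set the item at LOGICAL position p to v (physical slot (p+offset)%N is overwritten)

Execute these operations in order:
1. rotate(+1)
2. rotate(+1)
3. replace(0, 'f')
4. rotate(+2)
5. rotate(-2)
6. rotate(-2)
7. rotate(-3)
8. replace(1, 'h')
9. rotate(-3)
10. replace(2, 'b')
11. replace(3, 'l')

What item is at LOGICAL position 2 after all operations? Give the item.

Answer: b

Derivation:
After op 1 (rotate(+1)): offset=1, physical=[A,B,C,D,E], logical=[B,C,D,E,A]
After op 2 (rotate(+1)): offset=2, physical=[A,B,C,D,E], logical=[C,D,E,A,B]
After op 3 (replace(0, 'f')): offset=2, physical=[A,B,f,D,E], logical=[f,D,E,A,B]
After op 4 (rotate(+2)): offset=4, physical=[A,B,f,D,E], logical=[E,A,B,f,D]
After op 5 (rotate(-2)): offset=2, physical=[A,B,f,D,E], logical=[f,D,E,A,B]
After op 6 (rotate(-2)): offset=0, physical=[A,B,f,D,E], logical=[A,B,f,D,E]
After op 7 (rotate(-3)): offset=2, physical=[A,B,f,D,E], logical=[f,D,E,A,B]
After op 8 (replace(1, 'h')): offset=2, physical=[A,B,f,h,E], logical=[f,h,E,A,B]
After op 9 (rotate(-3)): offset=4, physical=[A,B,f,h,E], logical=[E,A,B,f,h]
After op 10 (replace(2, 'b')): offset=4, physical=[A,b,f,h,E], logical=[E,A,b,f,h]
After op 11 (replace(3, 'l')): offset=4, physical=[A,b,l,h,E], logical=[E,A,b,l,h]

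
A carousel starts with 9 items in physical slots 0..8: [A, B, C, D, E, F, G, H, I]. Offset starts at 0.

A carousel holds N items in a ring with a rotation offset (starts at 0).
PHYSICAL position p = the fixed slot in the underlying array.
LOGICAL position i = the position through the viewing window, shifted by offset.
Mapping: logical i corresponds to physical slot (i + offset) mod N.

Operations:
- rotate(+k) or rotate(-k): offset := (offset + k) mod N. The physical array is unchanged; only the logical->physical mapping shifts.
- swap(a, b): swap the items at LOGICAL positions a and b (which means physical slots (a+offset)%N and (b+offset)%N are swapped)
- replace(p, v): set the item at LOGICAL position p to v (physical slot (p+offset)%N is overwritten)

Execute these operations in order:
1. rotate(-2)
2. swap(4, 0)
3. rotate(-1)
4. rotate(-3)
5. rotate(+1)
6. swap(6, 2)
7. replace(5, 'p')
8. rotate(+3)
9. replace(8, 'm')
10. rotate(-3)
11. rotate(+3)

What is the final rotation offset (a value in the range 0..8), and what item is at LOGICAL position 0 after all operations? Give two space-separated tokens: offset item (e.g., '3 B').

Answer: 7 C

Derivation:
After op 1 (rotate(-2)): offset=7, physical=[A,B,C,D,E,F,G,H,I], logical=[H,I,A,B,C,D,E,F,G]
After op 2 (swap(4, 0)): offset=7, physical=[A,B,H,D,E,F,G,C,I], logical=[C,I,A,B,H,D,E,F,G]
After op 3 (rotate(-1)): offset=6, physical=[A,B,H,D,E,F,G,C,I], logical=[G,C,I,A,B,H,D,E,F]
After op 4 (rotate(-3)): offset=3, physical=[A,B,H,D,E,F,G,C,I], logical=[D,E,F,G,C,I,A,B,H]
After op 5 (rotate(+1)): offset=4, physical=[A,B,H,D,E,F,G,C,I], logical=[E,F,G,C,I,A,B,H,D]
After op 6 (swap(6, 2)): offset=4, physical=[A,G,H,D,E,F,B,C,I], logical=[E,F,B,C,I,A,G,H,D]
After op 7 (replace(5, 'p')): offset=4, physical=[p,G,H,D,E,F,B,C,I], logical=[E,F,B,C,I,p,G,H,D]
After op 8 (rotate(+3)): offset=7, physical=[p,G,H,D,E,F,B,C,I], logical=[C,I,p,G,H,D,E,F,B]
After op 9 (replace(8, 'm')): offset=7, physical=[p,G,H,D,E,F,m,C,I], logical=[C,I,p,G,H,D,E,F,m]
After op 10 (rotate(-3)): offset=4, physical=[p,G,H,D,E,F,m,C,I], logical=[E,F,m,C,I,p,G,H,D]
After op 11 (rotate(+3)): offset=7, physical=[p,G,H,D,E,F,m,C,I], logical=[C,I,p,G,H,D,E,F,m]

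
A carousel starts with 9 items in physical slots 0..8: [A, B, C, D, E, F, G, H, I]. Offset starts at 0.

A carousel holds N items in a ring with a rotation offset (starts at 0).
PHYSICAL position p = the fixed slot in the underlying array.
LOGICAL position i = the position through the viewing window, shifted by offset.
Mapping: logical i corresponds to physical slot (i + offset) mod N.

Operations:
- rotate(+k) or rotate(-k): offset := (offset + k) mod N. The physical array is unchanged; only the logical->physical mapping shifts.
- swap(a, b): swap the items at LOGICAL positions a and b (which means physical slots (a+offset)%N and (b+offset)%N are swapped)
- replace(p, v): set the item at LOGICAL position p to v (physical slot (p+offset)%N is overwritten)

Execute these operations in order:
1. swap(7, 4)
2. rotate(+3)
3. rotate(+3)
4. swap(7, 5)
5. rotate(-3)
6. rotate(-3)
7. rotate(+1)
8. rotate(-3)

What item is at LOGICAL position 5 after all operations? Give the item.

After op 1 (swap(7, 4)): offset=0, physical=[A,B,C,D,H,F,G,E,I], logical=[A,B,C,D,H,F,G,E,I]
After op 2 (rotate(+3)): offset=3, physical=[A,B,C,D,H,F,G,E,I], logical=[D,H,F,G,E,I,A,B,C]
After op 3 (rotate(+3)): offset=6, physical=[A,B,C,D,H,F,G,E,I], logical=[G,E,I,A,B,C,D,H,F]
After op 4 (swap(7, 5)): offset=6, physical=[A,B,H,D,C,F,G,E,I], logical=[G,E,I,A,B,H,D,C,F]
After op 5 (rotate(-3)): offset=3, physical=[A,B,H,D,C,F,G,E,I], logical=[D,C,F,G,E,I,A,B,H]
After op 6 (rotate(-3)): offset=0, physical=[A,B,H,D,C,F,G,E,I], logical=[A,B,H,D,C,F,G,E,I]
After op 7 (rotate(+1)): offset=1, physical=[A,B,H,D,C,F,G,E,I], logical=[B,H,D,C,F,G,E,I,A]
After op 8 (rotate(-3)): offset=7, physical=[A,B,H,D,C,F,G,E,I], logical=[E,I,A,B,H,D,C,F,G]

Answer: D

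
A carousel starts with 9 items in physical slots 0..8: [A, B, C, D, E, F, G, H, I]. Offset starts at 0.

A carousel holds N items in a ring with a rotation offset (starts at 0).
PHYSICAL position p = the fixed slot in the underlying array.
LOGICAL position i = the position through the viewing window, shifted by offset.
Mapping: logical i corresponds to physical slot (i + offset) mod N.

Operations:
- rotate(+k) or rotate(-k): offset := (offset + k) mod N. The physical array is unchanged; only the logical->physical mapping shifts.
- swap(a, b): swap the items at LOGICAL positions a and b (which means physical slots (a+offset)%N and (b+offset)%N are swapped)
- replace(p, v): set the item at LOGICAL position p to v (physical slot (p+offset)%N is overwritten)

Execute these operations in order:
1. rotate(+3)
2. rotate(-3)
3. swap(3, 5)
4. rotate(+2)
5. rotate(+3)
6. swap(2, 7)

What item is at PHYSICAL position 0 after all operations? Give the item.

Answer: A

Derivation:
After op 1 (rotate(+3)): offset=3, physical=[A,B,C,D,E,F,G,H,I], logical=[D,E,F,G,H,I,A,B,C]
After op 2 (rotate(-3)): offset=0, physical=[A,B,C,D,E,F,G,H,I], logical=[A,B,C,D,E,F,G,H,I]
After op 3 (swap(3, 5)): offset=0, physical=[A,B,C,F,E,D,G,H,I], logical=[A,B,C,F,E,D,G,H,I]
After op 4 (rotate(+2)): offset=2, physical=[A,B,C,F,E,D,G,H,I], logical=[C,F,E,D,G,H,I,A,B]
After op 5 (rotate(+3)): offset=5, physical=[A,B,C,F,E,D,G,H,I], logical=[D,G,H,I,A,B,C,F,E]
After op 6 (swap(2, 7)): offset=5, physical=[A,B,C,H,E,D,G,F,I], logical=[D,G,F,I,A,B,C,H,E]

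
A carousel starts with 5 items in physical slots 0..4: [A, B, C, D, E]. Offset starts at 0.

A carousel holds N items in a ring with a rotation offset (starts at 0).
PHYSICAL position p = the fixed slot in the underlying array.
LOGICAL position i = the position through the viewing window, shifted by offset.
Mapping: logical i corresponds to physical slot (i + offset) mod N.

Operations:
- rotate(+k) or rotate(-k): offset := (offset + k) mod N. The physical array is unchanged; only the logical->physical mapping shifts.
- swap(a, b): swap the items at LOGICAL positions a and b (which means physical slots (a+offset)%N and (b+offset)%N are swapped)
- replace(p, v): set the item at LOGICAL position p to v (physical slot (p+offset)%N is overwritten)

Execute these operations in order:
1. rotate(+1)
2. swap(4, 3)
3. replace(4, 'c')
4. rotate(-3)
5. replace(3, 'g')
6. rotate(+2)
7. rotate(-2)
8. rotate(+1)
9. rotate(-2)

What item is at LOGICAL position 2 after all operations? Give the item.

After op 1 (rotate(+1)): offset=1, physical=[A,B,C,D,E], logical=[B,C,D,E,A]
After op 2 (swap(4, 3)): offset=1, physical=[E,B,C,D,A], logical=[B,C,D,A,E]
After op 3 (replace(4, 'c')): offset=1, physical=[c,B,C,D,A], logical=[B,C,D,A,c]
After op 4 (rotate(-3)): offset=3, physical=[c,B,C,D,A], logical=[D,A,c,B,C]
After op 5 (replace(3, 'g')): offset=3, physical=[c,g,C,D,A], logical=[D,A,c,g,C]
After op 6 (rotate(+2)): offset=0, physical=[c,g,C,D,A], logical=[c,g,C,D,A]
After op 7 (rotate(-2)): offset=3, physical=[c,g,C,D,A], logical=[D,A,c,g,C]
After op 8 (rotate(+1)): offset=4, physical=[c,g,C,D,A], logical=[A,c,g,C,D]
After op 9 (rotate(-2)): offset=2, physical=[c,g,C,D,A], logical=[C,D,A,c,g]

Answer: A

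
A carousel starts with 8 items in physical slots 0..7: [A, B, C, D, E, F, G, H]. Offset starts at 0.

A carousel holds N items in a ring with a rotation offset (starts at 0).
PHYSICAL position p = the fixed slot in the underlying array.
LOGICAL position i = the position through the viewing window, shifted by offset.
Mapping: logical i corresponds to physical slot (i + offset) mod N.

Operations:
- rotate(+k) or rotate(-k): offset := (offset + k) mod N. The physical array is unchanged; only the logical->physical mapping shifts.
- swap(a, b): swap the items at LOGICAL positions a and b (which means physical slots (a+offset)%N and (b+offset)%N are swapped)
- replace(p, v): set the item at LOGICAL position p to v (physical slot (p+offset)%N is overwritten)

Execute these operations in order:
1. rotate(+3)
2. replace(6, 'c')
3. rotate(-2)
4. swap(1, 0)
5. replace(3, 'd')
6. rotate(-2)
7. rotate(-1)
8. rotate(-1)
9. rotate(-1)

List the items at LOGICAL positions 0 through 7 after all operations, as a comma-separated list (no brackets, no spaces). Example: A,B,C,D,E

After op 1 (rotate(+3)): offset=3, physical=[A,B,C,D,E,F,G,H], logical=[D,E,F,G,H,A,B,C]
After op 2 (replace(6, 'c')): offset=3, physical=[A,c,C,D,E,F,G,H], logical=[D,E,F,G,H,A,c,C]
After op 3 (rotate(-2)): offset=1, physical=[A,c,C,D,E,F,G,H], logical=[c,C,D,E,F,G,H,A]
After op 4 (swap(1, 0)): offset=1, physical=[A,C,c,D,E,F,G,H], logical=[C,c,D,E,F,G,H,A]
After op 5 (replace(3, 'd')): offset=1, physical=[A,C,c,D,d,F,G,H], logical=[C,c,D,d,F,G,H,A]
After op 6 (rotate(-2)): offset=7, physical=[A,C,c,D,d,F,G,H], logical=[H,A,C,c,D,d,F,G]
After op 7 (rotate(-1)): offset=6, physical=[A,C,c,D,d,F,G,H], logical=[G,H,A,C,c,D,d,F]
After op 8 (rotate(-1)): offset=5, physical=[A,C,c,D,d,F,G,H], logical=[F,G,H,A,C,c,D,d]
After op 9 (rotate(-1)): offset=4, physical=[A,C,c,D,d,F,G,H], logical=[d,F,G,H,A,C,c,D]

Answer: d,F,G,H,A,C,c,D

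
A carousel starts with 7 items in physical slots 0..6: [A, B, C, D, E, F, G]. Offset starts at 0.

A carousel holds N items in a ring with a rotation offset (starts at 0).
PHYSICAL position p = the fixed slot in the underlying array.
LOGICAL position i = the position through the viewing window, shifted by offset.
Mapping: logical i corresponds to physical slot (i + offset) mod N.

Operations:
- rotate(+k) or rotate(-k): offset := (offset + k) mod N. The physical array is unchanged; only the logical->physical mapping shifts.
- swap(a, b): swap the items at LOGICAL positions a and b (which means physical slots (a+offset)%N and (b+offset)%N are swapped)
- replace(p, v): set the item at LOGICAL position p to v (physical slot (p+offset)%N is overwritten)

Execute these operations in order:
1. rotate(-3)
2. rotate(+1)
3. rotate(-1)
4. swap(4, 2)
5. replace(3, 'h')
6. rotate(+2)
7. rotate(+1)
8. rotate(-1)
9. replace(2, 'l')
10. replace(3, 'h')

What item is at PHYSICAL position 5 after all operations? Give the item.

Answer: F

Derivation:
After op 1 (rotate(-3)): offset=4, physical=[A,B,C,D,E,F,G], logical=[E,F,G,A,B,C,D]
After op 2 (rotate(+1)): offset=5, physical=[A,B,C,D,E,F,G], logical=[F,G,A,B,C,D,E]
After op 3 (rotate(-1)): offset=4, physical=[A,B,C,D,E,F,G], logical=[E,F,G,A,B,C,D]
After op 4 (swap(4, 2)): offset=4, physical=[A,G,C,D,E,F,B], logical=[E,F,B,A,G,C,D]
After op 5 (replace(3, 'h')): offset=4, physical=[h,G,C,D,E,F,B], logical=[E,F,B,h,G,C,D]
After op 6 (rotate(+2)): offset=6, physical=[h,G,C,D,E,F,B], logical=[B,h,G,C,D,E,F]
After op 7 (rotate(+1)): offset=0, physical=[h,G,C,D,E,F,B], logical=[h,G,C,D,E,F,B]
After op 8 (rotate(-1)): offset=6, physical=[h,G,C,D,E,F,B], logical=[B,h,G,C,D,E,F]
After op 9 (replace(2, 'l')): offset=6, physical=[h,l,C,D,E,F,B], logical=[B,h,l,C,D,E,F]
After op 10 (replace(3, 'h')): offset=6, physical=[h,l,h,D,E,F,B], logical=[B,h,l,h,D,E,F]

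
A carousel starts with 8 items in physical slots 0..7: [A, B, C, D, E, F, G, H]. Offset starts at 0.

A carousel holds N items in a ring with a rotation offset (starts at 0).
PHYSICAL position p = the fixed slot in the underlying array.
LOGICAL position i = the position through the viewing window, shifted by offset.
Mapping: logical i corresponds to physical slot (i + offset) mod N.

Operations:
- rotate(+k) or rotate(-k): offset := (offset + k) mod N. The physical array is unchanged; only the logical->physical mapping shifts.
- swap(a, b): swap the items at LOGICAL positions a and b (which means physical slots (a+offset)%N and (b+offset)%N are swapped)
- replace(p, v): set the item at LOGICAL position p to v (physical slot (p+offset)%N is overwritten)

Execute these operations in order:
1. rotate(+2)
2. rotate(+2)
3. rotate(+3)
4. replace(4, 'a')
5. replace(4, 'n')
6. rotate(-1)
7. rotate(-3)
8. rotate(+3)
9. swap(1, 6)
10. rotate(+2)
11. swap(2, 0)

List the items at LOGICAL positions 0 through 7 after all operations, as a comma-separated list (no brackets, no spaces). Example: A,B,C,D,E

After op 1 (rotate(+2)): offset=2, physical=[A,B,C,D,E,F,G,H], logical=[C,D,E,F,G,H,A,B]
After op 2 (rotate(+2)): offset=4, physical=[A,B,C,D,E,F,G,H], logical=[E,F,G,H,A,B,C,D]
After op 3 (rotate(+3)): offset=7, physical=[A,B,C,D,E,F,G,H], logical=[H,A,B,C,D,E,F,G]
After op 4 (replace(4, 'a')): offset=7, physical=[A,B,C,a,E,F,G,H], logical=[H,A,B,C,a,E,F,G]
After op 5 (replace(4, 'n')): offset=7, physical=[A,B,C,n,E,F,G,H], logical=[H,A,B,C,n,E,F,G]
After op 6 (rotate(-1)): offset=6, physical=[A,B,C,n,E,F,G,H], logical=[G,H,A,B,C,n,E,F]
After op 7 (rotate(-3)): offset=3, physical=[A,B,C,n,E,F,G,H], logical=[n,E,F,G,H,A,B,C]
After op 8 (rotate(+3)): offset=6, physical=[A,B,C,n,E,F,G,H], logical=[G,H,A,B,C,n,E,F]
After op 9 (swap(1, 6)): offset=6, physical=[A,B,C,n,H,F,G,E], logical=[G,E,A,B,C,n,H,F]
After op 10 (rotate(+2)): offset=0, physical=[A,B,C,n,H,F,G,E], logical=[A,B,C,n,H,F,G,E]
After op 11 (swap(2, 0)): offset=0, physical=[C,B,A,n,H,F,G,E], logical=[C,B,A,n,H,F,G,E]

Answer: C,B,A,n,H,F,G,E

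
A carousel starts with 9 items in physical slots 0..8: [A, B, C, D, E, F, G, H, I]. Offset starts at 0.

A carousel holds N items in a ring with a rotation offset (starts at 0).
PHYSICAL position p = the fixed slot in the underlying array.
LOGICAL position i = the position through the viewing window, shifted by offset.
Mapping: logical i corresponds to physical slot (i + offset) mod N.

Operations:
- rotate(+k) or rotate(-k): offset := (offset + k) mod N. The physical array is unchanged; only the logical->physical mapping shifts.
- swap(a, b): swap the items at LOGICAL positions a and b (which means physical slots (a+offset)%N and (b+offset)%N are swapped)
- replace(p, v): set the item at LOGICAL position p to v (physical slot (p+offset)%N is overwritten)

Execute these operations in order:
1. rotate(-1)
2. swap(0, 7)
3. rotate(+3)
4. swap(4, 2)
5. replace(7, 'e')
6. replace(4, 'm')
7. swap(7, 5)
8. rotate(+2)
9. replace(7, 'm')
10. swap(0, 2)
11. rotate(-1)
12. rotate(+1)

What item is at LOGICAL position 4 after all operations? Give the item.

After op 1 (rotate(-1)): offset=8, physical=[A,B,C,D,E,F,G,H,I], logical=[I,A,B,C,D,E,F,G,H]
After op 2 (swap(0, 7)): offset=8, physical=[A,B,C,D,E,F,I,H,G], logical=[G,A,B,C,D,E,F,I,H]
After op 3 (rotate(+3)): offset=2, physical=[A,B,C,D,E,F,I,H,G], logical=[C,D,E,F,I,H,G,A,B]
After op 4 (swap(4, 2)): offset=2, physical=[A,B,C,D,I,F,E,H,G], logical=[C,D,I,F,E,H,G,A,B]
After op 5 (replace(7, 'e')): offset=2, physical=[e,B,C,D,I,F,E,H,G], logical=[C,D,I,F,E,H,G,e,B]
After op 6 (replace(4, 'm')): offset=2, physical=[e,B,C,D,I,F,m,H,G], logical=[C,D,I,F,m,H,G,e,B]
After op 7 (swap(7, 5)): offset=2, physical=[H,B,C,D,I,F,m,e,G], logical=[C,D,I,F,m,e,G,H,B]
After op 8 (rotate(+2)): offset=4, physical=[H,B,C,D,I,F,m,e,G], logical=[I,F,m,e,G,H,B,C,D]
After op 9 (replace(7, 'm')): offset=4, physical=[H,B,m,D,I,F,m,e,G], logical=[I,F,m,e,G,H,B,m,D]
After op 10 (swap(0, 2)): offset=4, physical=[H,B,m,D,m,F,I,e,G], logical=[m,F,I,e,G,H,B,m,D]
After op 11 (rotate(-1)): offset=3, physical=[H,B,m,D,m,F,I,e,G], logical=[D,m,F,I,e,G,H,B,m]
After op 12 (rotate(+1)): offset=4, physical=[H,B,m,D,m,F,I,e,G], logical=[m,F,I,e,G,H,B,m,D]

Answer: G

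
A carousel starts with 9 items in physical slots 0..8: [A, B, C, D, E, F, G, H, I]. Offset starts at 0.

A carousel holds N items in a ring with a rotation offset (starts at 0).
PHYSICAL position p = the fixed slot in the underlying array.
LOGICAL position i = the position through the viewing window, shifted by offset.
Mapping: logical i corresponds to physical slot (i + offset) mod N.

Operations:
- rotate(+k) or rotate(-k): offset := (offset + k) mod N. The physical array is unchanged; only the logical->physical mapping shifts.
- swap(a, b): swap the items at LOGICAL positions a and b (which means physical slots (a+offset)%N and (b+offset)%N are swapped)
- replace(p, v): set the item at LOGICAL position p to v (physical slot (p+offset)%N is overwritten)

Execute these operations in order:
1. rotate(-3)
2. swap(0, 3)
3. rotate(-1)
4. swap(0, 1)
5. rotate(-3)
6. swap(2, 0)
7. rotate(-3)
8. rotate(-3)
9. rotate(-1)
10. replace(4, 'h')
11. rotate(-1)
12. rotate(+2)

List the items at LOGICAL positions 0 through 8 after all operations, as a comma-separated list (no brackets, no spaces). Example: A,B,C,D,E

Answer: A,F,H,h,G,B,E,D,C

Derivation:
After op 1 (rotate(-3)): offset=6, physical=[A,B,C,D,E,F,G,H,I], logical=[G,H,I,A,B,C,D,E,F]
After op 2 (swap(0, 3)): offset=6, physical=[G,B,C,D,E,F,A,H,I], logical=[A,H,I,G,B,C,D,E,F]
After op 3 (rotate(-1)): offset=5, physical=[G,B,C,D,E,F,A,H,I], logical=[F,A,H,I,G,B,C,D,E]
After op 4 (swap(0, 1)): offset=5, physical=[G,B,C,D,E,A,F,H,I], logical=[A,F,H,I,G,B,C,D,E]
After op 5 (rotate(-3)): offset=2, physical=[G,B,C,D,E,A,F,H,I], logical=[C,D,E,A,F,H,I,G,B]
After op 6 (swap(2, 0)): offset=2, physical=[G,B,E,D,C,A,F,H,I], logical=[E,D,C,A,F,H,I,G,B]
After op 7 (rotate(-3)): offset=8, physical=[G,B,E,D,C,A,F,H,I], logical=[I,G,B,E,D,C,A,F,H]
After op 8 (rotate(-3)): offset=5, physical=[G,B,E,D,C,A,F,H,I], logical=[A,F,H,I,G,B,E,D,C]
After op 9 (rotate(-1)): offset=4, physical=[G,B,E,D,C,A,F,H,I], logical=[C,A,F,H,I,G,B,E,D]
After op 10 (replace(4, 'h')): offset=4, physical=[G,B,E,D,C,A,F,H,h], logical=[C,A,F,H,h,G,B,E,D]
After op 11 (rotate(-1)): offset=3, physical=[G,B,E,D,C,A,F,H,h], logical=[D,C,A,F,H,h,G,B,E]
After op 12 (rotate(+2)): offset=5, physical=[G,B,E,D,C,A,F,H,h], logical=[A,F,H,h,G,B,E,D,C]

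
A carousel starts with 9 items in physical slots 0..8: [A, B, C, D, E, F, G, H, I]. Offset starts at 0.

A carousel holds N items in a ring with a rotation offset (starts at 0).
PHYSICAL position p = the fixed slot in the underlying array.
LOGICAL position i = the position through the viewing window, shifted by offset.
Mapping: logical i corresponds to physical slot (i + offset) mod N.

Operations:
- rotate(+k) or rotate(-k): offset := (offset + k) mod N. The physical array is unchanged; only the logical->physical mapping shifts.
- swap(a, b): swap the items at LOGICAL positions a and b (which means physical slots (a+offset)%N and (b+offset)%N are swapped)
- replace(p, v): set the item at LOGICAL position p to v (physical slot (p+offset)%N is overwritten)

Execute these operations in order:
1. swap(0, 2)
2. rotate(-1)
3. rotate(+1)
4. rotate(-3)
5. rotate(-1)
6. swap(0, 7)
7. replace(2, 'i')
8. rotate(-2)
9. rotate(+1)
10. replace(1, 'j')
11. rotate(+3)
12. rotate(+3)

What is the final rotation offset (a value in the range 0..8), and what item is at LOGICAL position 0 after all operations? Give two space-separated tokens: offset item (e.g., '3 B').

After op 1 (swap(0, 2)): offset=0, physical=[C,B,A,D,E,F,G,H,I], logical=[C,B,A,D,E,F,G,H,I]
After op 2 (rotate(-1)): offset=8, physical=[C,B,A,D,E,F,G,H,I], logical=[I,C,B,A,D,E,F,G,H]
After op 3 (rotate(+1)): offset=0, physical=[C,B,A,D,E,F,G,H,I], logical=[C,B,A,D,E,F,G,H,I]
After op 4 (rotate(-3)): offset=6, physical=[C,B,A,D,E,F,G,H,I], logical=[G,H,I,C,B,A,D,E,F]
After op 5 (rotate(-1)): offset=5, physical=[C,B,A,D,E,F,G,H,I], logical=[F,G,H,I,C,B,A,D,E]
After op 6 (swap(0, 7)): offset=5, physical=[C,B,A,F,E,D,G,H,I], logical=[D,G,H,I,C,B,A,F,E]
After op 7 (replace(2, 'i')): offset=5, physical=[C,B,A,F,E,D,G,i,I], logical=[D,G,i,I,C,B,A,F,E]
After op 8 (rotate(-2)): offset=3, physical=[C,B,A,F,E,D,G,i,I], logical=[F,E,D,G,i,I,C,B,A]
After op 9 (rotate(+1)): offset=4, physical=[C,B,A,F,E,D,G,i,I], logical=[E,D,G,i,I,C,B,A,F]
After op 10 (replace(1, 'j')): offset=4, physical=[C,B,A,F,E,j,G,i,I], logical=[E,j,G,i,I,C,B,A,F]
After op 11 (rotate(+3)): offset=7, physical=[C,B,A,F,E,j,G,i,I], logical=[i,I,C,B,A,F,E,j,G]
After op 12 (rotate(+3)): offset=1, physical=[C,B,A,F,E,j,G,i,I], logical=[B,A,F,E,j,G,i,I,C]

Answer: 1 B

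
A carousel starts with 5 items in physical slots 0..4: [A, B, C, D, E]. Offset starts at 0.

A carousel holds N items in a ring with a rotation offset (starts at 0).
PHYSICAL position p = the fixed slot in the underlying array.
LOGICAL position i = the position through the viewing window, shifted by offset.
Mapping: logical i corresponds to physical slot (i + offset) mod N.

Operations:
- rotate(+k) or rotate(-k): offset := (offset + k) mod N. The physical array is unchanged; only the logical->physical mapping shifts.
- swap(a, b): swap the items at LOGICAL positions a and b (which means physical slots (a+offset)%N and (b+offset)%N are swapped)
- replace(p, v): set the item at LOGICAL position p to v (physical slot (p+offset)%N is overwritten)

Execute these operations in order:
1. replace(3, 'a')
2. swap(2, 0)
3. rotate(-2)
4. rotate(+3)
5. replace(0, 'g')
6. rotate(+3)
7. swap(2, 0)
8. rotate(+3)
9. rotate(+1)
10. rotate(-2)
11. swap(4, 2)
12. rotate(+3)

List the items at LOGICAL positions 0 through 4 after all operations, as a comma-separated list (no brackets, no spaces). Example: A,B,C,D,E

Answer: g,a,E,A,C

Derivation:
After op 1 (replace(3, 'a')): offset=0, physical=[A,B,C,a,E], logical=[A,B,C,a,E]
After op 2 (swap(2, 0)): offset=0, physical=[C,B,A,a,E], logical=[C,B,A,a,E]
After op 3 (rotate(-2)): offset=3, physical=[C,B,A,a,E], logical=[a,E,C,B,A]
After op 4 (rotate(+3)): offset=1, physical=[C,B,A,a,E], logical=[B,A,a,E,C]
After op 5 (replace(0, 'g')): offset=1, physical=[C,g,A,a,E], logical=[g,A,a,E,C]
After op 6 (rotate(+3)): offset=4, physical=[C,g,A,a,E], logical=[E,C,g,A,a]
After op 7 (swap(2, 0)): offset=4, physical=[C,E,A,a,g], logical=[g,C,E,A,a]
After op 8 (rotate(+3)): offset=2, physical=[C,E,A,a,g], logical=[A,a,g,C,E]
After op 9 (rotate(+1)): offset=3, physical=[C,E,A,a,g], logical=[a,g,C,E,A]
After op 10 (rotate(-2)): offset=1, physical=[C,E,A,a,g], logical=[E,A,a,g,C]
After op 11 (swap(4, 2)): offset=1, physical=[a,E,A,C,g], logical=[E,A,C,g,a]
After op 12 (rotate(+3)): offset=4, physical=[a,E,A,C,g], logical=[g,a,E,A,C]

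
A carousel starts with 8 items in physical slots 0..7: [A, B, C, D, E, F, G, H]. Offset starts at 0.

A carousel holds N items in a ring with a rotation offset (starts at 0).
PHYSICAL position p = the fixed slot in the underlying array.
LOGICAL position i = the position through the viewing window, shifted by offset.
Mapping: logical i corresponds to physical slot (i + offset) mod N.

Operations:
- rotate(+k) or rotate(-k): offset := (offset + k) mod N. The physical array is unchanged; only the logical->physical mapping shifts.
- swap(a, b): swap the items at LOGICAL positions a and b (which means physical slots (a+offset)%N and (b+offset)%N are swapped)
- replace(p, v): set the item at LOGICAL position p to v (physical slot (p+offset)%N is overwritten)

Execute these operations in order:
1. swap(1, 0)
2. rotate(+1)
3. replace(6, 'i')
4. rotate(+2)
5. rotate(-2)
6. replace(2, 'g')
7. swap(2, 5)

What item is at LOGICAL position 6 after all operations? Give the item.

Answer: i

Derivation:
After op 1 (swap(1, 0)): offset=0, physical=[B,A,C,D,E,F,G,H], logical=[B,A,C,D,E,F,G,H]
After op 2 (rotate(+1)): offset=1, physical=[B,A,C,D,E,F,G,H], logical=[A,C,D,E,F,G,H,B]
After op 3 (replace(6, 'i')): offset=1, physical=[B,A,C,D,E,F,G,i], logical=[A,C,D,E,F,G,i,B]
After op 4 (rotate(+2)): offset=3, physical=[B,A,C,D,E,F,G,i], logical=[D,E,F,G,i,B,A,C]
After op 5 (rotate(-2)): offset=1, physical=[B,A,C,D,E,F,G,i], logical=[A,C,D,E,F,G,i,B]
After op 6 (replace(2, 'g')): offset=1, physical=[B,A,C,g,E,F,G,i], logical=[A,C,g,E,F,G,i,B]
After op 7 (swap(2, 5)): offset=1, physical=[B,A,C,G,E,F,g,i], logical=[A,C,G,E,F,g,i,B]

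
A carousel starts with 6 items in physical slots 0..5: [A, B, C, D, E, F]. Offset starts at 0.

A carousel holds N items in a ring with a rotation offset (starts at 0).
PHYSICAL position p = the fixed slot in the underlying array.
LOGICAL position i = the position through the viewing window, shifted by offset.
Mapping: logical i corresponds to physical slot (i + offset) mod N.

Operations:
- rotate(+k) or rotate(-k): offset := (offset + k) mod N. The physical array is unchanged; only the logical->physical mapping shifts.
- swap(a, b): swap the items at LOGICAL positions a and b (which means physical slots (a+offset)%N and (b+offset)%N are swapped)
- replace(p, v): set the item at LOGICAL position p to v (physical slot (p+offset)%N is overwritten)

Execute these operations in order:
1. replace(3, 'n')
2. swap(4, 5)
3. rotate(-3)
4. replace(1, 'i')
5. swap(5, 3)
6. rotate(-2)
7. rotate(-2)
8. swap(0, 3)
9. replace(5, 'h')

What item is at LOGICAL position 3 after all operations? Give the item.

After op 1 (replace(3, 'n')): offset=0, physical=[A,B,C,n,E,F], logical=[A,B,C,n,E,F]
After op 2 (swap(4, 5)): offset=0, physical=[A,B,C,n,F,E], logical=[A,B,C,n,F,E]
After op 3 (rotate(-3)): offset=3, physical=[A,B,C,n,F,E], logical=[n,F,E,A,B,C]
After op 4 (replace(1, 'i')): offset=3, physical=[A,B,C,n,i,E], logical=[n,i,E,A,B,C]
After op 5 (swap(5, 3)): offset=3, physical=[C,B,A,n,i,E], logical=[n,i,E,C,B,A]
After op 6 (rotate(-2)): offset=1, physical=[C,B,A,n,i,E], logical=[B,A,n,i,E,C]
After op 7 (rotate(-2)): offset=5, physical=[C,B,A,n,i,E], logical=[E,C,B,A,n,i]
After op 8 (swap(0, 3)): offset=5, physical=[C,B,E,n,i,A], logical=[A,C,B,E,n,i]
After op 9 (replace(5, 'h')): offset=5, physical=[C,B,E,n,h,A], logical=[A,C,B,E,n,h]

Answer: E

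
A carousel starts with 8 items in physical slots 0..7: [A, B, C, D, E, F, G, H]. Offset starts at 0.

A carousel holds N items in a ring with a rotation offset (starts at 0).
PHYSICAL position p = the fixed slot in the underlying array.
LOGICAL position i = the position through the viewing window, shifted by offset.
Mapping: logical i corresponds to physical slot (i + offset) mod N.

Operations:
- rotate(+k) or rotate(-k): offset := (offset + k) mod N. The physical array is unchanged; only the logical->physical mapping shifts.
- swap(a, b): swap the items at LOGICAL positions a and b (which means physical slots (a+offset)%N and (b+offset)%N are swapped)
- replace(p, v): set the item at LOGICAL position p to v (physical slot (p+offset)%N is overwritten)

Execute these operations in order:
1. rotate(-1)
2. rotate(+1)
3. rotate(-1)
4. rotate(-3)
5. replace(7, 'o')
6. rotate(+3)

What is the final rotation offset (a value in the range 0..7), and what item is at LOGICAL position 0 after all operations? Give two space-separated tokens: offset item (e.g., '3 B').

After op 1 (rotate(-1)): offset=7, physical=[A,B,C,D,E,F,G,H], logical=[H,A,B,C,D,E,F,G]
After op 2 (rotate(+1)): offset=0, physical=[A,B,C,D,E,F,G,H], logical=[A,B,C,D,E,F,G,H]
After op 3 (rotate(-1)): offset=7, physical=[A,B,C,D,E,F,G,H], logical=[H,A,B,C,D,E,F,G]
After op 4 (rotate(-3)): offset=4, physical=[A,B,C,D,E,F,G,H], logical=[E,F,G,H,A,B,C,D]
After op 5 (replace(7, 'o')): offset=4, physical=[A,B,C,o,E,F,G,H], logical=[E,F,G,H,A,B,C,o]
After op 6 (rotate(+3)): offset=7, physical=[A,B,C,o,E,F,G,H], logical=[H,A,B,C,o,E,F,G]

Answer: 7 H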